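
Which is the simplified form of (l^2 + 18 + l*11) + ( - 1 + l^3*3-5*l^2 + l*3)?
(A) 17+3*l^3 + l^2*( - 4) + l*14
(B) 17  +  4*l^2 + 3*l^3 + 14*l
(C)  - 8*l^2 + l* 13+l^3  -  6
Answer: A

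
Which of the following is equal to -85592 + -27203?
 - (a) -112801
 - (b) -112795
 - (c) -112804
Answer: b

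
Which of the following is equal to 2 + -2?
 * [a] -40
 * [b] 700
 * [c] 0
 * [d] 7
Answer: c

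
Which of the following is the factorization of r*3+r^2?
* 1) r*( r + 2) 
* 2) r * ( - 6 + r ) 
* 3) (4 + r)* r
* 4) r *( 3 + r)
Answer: 4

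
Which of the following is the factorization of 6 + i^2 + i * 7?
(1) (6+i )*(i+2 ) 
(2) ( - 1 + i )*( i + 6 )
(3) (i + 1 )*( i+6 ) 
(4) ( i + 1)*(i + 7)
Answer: 3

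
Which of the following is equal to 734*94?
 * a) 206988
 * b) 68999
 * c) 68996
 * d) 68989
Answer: c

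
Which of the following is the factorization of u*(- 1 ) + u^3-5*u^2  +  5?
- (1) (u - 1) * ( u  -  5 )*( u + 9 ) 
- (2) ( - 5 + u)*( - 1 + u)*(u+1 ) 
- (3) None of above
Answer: 2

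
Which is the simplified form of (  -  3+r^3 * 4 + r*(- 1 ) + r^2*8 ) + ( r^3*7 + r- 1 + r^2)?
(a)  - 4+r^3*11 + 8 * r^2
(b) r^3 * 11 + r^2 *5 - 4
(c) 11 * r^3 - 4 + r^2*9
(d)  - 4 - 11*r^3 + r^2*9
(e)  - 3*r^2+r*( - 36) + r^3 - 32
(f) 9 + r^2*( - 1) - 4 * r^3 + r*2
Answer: c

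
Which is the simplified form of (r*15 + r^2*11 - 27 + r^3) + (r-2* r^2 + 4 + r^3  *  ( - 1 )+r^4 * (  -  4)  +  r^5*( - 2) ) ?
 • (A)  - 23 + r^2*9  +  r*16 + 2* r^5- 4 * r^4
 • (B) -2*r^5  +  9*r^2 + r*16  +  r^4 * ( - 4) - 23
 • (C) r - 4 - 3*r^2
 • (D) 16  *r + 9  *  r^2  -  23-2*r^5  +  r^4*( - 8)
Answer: B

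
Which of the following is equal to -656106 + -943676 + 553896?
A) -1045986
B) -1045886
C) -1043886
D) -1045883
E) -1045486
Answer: B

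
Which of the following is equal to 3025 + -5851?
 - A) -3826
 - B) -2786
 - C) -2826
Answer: C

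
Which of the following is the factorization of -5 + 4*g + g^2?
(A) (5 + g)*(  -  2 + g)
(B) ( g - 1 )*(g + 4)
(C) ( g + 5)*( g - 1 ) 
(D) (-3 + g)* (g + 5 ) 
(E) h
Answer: C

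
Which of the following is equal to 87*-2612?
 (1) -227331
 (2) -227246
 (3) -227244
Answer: 3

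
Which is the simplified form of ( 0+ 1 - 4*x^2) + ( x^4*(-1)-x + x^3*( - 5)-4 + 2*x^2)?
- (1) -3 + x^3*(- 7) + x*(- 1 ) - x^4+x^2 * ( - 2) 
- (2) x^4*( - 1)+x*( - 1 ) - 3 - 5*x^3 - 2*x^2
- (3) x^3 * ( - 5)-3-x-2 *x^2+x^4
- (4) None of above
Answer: 2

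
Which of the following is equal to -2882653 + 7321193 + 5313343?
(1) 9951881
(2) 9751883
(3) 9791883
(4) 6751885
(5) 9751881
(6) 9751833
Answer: 2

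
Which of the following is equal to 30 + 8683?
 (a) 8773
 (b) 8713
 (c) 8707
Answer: b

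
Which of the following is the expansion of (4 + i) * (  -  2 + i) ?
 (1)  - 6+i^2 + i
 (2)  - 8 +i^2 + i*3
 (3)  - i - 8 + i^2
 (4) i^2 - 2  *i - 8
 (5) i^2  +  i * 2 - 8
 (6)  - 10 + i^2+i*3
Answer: 5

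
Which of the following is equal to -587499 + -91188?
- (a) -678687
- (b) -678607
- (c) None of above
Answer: a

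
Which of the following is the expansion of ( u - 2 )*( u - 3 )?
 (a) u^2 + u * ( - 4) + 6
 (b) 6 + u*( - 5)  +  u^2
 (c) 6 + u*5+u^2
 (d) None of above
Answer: b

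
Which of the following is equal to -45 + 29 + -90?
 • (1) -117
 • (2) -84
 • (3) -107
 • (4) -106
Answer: 4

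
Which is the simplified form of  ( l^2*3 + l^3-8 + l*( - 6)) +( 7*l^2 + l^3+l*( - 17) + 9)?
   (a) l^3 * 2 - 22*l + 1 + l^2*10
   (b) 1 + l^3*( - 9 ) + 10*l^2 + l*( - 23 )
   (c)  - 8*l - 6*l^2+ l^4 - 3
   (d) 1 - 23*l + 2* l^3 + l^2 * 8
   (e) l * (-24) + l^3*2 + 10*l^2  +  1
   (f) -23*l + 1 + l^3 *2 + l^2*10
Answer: f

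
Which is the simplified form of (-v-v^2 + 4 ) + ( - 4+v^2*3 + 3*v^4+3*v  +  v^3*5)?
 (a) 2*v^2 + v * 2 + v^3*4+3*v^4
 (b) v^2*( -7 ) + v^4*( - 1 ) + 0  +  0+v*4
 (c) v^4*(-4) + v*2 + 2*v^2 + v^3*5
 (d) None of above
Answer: d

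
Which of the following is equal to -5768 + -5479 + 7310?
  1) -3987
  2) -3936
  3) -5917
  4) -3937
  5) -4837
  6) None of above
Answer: 4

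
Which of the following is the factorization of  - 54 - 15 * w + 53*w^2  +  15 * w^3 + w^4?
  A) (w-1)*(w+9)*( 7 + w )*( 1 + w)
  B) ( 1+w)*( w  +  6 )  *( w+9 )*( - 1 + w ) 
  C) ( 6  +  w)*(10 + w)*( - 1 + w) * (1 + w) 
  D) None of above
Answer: B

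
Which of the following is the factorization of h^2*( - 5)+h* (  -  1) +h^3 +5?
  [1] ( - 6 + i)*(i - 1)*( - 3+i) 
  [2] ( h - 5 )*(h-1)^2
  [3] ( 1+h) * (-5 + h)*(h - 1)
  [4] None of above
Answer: 3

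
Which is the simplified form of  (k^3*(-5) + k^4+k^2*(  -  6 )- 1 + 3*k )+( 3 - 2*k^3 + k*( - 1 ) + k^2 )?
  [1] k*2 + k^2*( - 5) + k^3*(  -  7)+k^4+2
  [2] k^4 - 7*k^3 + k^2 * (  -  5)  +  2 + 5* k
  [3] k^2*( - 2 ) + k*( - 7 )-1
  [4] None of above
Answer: 1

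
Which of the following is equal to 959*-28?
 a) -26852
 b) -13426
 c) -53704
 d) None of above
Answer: a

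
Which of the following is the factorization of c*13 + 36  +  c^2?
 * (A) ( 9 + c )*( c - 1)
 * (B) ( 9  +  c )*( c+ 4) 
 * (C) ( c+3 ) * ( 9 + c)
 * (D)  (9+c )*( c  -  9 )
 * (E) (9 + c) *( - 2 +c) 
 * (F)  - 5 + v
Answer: B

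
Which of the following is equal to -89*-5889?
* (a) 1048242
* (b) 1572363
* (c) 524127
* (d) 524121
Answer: d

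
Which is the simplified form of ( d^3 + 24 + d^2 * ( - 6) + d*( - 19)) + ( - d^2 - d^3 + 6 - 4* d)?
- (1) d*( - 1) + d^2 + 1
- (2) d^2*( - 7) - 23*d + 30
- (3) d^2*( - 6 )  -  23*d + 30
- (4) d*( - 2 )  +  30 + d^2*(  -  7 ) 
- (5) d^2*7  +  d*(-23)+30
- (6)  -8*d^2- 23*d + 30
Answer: 2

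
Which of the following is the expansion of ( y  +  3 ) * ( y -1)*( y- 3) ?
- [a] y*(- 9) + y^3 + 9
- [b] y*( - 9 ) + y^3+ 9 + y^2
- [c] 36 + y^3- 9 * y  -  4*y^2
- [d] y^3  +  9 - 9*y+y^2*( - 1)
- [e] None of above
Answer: d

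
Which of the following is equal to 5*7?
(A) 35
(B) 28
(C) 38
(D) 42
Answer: A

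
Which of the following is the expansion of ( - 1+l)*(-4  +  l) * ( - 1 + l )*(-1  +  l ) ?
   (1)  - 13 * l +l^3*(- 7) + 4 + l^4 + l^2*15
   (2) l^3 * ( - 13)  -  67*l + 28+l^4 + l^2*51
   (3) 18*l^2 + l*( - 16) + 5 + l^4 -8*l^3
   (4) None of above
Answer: 1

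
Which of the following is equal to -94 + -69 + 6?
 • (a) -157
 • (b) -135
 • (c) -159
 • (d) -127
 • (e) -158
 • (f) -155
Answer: a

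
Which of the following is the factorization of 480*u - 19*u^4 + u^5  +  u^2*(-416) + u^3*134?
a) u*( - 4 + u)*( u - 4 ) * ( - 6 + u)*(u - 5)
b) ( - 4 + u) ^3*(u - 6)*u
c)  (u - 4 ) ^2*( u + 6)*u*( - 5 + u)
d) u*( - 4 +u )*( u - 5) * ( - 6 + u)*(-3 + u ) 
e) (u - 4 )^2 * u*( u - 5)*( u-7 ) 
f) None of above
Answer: a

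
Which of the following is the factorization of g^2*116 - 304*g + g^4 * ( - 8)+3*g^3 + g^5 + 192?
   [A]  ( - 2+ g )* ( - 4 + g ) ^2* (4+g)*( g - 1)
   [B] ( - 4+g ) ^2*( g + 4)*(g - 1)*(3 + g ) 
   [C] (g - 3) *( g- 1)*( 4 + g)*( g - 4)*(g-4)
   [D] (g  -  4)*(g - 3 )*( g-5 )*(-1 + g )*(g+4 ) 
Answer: C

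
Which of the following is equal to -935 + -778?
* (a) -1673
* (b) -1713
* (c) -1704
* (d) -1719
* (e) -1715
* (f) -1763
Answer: b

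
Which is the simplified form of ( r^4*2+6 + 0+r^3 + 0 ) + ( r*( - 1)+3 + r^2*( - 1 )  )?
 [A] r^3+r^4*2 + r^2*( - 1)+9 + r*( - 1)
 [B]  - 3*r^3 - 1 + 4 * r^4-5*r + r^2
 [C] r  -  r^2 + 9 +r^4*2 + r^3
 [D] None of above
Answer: A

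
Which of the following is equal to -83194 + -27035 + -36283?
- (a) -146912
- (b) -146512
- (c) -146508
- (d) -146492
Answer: b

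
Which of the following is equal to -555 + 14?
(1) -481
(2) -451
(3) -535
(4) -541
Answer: 4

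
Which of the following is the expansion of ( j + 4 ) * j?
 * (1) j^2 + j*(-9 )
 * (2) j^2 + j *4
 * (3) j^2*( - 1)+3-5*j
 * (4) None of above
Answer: 2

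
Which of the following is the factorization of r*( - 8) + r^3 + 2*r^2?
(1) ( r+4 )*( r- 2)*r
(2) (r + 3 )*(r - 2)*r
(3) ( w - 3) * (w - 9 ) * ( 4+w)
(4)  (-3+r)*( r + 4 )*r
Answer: 1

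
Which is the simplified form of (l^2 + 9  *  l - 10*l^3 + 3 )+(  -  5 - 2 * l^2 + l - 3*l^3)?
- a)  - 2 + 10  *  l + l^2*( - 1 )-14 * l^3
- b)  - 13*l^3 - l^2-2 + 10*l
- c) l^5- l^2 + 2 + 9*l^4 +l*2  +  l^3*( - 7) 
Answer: b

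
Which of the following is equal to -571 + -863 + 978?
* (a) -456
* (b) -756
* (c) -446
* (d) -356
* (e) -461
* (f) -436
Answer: a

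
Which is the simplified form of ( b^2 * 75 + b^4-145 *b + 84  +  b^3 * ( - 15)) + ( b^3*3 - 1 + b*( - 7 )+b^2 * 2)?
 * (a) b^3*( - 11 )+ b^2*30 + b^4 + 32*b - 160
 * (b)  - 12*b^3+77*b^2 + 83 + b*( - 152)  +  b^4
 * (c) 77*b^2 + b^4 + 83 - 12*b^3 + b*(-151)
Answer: b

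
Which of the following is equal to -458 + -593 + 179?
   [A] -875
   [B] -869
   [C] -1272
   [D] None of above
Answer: D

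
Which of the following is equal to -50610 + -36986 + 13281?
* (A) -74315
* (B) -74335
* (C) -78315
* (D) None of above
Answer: A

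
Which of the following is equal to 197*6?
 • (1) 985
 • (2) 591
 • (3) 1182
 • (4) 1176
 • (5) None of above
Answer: 3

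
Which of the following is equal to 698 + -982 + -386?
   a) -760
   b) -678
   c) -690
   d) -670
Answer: d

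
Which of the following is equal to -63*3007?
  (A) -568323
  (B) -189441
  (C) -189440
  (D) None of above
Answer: B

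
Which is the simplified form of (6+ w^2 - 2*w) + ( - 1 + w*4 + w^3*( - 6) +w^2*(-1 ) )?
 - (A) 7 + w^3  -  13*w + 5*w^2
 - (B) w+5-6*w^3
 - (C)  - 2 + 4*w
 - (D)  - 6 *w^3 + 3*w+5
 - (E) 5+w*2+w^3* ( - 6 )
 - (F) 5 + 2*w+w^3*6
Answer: E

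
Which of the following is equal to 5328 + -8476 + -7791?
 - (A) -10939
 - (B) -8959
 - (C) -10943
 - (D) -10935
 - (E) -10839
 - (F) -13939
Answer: A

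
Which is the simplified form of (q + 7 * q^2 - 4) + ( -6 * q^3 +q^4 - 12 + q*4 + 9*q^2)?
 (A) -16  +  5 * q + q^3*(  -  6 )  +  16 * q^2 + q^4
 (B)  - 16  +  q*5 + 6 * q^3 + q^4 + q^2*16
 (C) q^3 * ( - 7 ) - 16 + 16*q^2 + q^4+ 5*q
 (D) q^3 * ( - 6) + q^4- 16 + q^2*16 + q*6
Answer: A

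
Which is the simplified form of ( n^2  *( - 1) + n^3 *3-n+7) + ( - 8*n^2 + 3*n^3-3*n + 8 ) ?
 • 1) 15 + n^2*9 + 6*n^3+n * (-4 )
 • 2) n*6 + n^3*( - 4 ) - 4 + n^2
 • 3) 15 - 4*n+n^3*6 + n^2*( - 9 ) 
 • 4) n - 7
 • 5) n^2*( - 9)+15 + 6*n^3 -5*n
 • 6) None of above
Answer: 3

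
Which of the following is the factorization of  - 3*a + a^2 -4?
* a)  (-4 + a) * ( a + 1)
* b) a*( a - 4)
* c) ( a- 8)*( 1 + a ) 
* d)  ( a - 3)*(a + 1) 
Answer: a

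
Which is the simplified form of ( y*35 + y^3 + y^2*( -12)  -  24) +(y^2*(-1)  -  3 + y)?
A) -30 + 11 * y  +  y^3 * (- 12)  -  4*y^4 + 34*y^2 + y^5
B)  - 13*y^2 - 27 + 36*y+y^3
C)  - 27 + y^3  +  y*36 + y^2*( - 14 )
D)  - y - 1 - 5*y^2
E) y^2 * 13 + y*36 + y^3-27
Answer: B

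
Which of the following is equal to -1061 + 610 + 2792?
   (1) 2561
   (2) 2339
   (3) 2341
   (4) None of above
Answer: 3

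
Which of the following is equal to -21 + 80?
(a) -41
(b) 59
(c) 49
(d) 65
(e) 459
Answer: b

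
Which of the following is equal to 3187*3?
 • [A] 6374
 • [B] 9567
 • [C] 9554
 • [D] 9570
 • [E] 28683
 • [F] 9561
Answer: F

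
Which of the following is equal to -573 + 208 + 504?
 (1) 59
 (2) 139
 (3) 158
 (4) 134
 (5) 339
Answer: 2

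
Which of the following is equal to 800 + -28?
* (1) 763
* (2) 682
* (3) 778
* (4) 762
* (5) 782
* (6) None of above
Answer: 6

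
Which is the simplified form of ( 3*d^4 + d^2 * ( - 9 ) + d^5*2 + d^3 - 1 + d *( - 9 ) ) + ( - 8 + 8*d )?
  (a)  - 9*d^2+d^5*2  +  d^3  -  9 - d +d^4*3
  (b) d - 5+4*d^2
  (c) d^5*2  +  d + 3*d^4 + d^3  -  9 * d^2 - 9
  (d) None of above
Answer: a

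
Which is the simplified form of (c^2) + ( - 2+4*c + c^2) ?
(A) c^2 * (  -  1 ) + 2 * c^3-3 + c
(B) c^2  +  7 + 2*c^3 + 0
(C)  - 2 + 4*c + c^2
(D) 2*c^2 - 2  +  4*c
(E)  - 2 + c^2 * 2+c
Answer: D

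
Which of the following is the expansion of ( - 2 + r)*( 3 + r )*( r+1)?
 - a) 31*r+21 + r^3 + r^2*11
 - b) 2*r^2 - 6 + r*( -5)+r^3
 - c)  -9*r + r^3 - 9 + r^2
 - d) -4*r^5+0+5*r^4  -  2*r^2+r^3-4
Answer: b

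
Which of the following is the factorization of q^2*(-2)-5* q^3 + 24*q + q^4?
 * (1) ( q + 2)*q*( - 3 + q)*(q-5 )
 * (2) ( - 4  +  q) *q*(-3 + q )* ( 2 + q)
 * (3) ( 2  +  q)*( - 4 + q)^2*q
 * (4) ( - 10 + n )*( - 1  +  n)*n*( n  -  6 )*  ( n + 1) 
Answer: 2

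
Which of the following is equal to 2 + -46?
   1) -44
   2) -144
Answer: 1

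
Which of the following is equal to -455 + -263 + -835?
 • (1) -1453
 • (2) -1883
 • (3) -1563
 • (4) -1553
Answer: 4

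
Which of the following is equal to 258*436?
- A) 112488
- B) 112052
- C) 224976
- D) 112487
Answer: A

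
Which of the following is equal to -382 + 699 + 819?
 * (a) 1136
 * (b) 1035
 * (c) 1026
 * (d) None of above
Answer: a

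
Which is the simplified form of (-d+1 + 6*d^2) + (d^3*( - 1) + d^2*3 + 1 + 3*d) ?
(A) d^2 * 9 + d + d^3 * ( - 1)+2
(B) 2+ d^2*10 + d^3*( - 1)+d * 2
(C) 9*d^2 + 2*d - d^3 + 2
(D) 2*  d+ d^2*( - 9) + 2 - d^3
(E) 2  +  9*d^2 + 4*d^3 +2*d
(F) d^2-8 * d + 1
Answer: C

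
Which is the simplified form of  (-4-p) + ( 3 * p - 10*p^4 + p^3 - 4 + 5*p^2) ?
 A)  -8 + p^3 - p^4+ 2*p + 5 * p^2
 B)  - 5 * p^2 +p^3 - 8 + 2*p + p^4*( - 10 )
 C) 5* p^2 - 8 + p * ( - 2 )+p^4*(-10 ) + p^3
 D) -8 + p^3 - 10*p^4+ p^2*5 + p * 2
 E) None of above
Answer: D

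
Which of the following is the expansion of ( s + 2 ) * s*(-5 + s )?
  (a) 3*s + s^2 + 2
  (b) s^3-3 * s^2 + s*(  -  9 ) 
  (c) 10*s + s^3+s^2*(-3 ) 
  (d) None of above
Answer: d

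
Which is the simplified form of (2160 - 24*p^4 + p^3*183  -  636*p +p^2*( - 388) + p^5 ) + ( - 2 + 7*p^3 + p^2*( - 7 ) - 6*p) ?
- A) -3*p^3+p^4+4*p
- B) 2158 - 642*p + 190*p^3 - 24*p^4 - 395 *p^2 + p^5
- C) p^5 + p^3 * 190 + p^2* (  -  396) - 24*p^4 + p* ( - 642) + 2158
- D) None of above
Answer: B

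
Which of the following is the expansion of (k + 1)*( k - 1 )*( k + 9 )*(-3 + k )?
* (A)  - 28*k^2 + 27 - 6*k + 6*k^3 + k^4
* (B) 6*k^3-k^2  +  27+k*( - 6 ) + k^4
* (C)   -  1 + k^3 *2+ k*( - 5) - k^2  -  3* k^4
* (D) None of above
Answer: A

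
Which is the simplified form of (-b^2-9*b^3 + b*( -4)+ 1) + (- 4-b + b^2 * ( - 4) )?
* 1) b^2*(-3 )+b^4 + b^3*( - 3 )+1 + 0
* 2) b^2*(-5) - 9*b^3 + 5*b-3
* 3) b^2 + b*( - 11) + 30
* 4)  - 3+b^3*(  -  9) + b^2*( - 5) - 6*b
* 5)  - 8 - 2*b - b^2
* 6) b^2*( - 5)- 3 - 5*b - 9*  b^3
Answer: 6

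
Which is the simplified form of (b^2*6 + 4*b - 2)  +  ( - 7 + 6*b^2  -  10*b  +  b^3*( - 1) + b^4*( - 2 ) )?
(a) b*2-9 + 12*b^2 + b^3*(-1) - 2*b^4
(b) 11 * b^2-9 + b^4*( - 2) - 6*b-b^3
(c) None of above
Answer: c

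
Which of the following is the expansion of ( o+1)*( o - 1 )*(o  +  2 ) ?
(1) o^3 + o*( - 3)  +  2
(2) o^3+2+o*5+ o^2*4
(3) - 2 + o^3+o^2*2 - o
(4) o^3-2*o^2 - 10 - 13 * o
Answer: 3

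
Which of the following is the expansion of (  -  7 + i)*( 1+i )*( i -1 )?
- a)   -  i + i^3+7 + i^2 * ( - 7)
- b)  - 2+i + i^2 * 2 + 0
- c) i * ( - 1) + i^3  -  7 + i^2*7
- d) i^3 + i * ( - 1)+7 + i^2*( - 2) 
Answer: a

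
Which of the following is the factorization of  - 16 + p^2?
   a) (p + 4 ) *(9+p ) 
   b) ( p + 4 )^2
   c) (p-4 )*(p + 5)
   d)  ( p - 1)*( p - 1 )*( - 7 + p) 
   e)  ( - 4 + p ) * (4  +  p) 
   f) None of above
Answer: e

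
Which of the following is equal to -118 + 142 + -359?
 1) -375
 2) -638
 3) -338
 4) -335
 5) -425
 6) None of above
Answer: 4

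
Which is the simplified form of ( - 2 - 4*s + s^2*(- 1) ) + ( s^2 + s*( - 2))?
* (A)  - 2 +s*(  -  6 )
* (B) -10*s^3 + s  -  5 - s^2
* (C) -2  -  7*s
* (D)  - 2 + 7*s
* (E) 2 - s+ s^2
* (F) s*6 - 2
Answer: A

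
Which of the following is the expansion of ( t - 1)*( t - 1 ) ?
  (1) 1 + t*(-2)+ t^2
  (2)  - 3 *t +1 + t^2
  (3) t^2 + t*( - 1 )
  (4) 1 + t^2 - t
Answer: 1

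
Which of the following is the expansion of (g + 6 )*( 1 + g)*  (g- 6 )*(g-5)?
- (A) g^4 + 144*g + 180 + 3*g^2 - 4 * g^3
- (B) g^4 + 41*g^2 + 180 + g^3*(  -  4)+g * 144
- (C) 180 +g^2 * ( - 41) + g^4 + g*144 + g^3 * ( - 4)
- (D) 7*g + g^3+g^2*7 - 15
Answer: C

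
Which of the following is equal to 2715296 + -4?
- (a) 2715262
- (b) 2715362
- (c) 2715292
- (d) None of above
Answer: c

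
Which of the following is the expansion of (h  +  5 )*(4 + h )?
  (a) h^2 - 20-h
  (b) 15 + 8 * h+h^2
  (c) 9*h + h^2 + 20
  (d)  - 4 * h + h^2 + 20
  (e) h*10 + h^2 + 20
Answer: c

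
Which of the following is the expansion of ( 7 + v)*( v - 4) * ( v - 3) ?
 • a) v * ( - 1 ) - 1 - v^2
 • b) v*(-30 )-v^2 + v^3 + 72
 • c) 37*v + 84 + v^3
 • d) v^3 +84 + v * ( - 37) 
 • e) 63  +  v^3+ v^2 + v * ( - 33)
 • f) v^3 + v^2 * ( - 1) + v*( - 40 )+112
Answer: d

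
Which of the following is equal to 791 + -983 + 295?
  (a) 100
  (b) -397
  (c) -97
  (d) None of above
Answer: d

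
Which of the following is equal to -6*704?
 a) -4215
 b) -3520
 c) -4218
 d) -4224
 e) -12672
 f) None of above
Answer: d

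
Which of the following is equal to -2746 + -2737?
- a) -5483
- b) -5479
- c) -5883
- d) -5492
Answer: a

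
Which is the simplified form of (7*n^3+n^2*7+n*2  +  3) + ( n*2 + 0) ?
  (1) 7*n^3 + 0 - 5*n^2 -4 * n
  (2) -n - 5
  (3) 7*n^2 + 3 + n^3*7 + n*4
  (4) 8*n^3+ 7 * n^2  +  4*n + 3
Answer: 3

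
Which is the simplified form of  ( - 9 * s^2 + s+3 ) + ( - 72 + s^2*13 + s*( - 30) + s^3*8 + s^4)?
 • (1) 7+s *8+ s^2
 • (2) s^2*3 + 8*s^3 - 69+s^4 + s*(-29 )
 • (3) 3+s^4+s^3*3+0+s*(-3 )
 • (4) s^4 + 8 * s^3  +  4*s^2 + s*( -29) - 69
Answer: 4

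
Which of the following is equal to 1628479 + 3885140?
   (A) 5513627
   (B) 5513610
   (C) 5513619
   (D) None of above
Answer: C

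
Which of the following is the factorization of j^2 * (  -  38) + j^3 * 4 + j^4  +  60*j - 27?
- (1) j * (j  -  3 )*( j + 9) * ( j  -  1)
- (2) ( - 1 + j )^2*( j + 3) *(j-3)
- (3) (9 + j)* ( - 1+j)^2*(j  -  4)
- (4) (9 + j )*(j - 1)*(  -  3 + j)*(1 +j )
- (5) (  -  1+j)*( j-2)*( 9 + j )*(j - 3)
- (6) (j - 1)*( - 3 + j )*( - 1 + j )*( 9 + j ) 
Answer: 6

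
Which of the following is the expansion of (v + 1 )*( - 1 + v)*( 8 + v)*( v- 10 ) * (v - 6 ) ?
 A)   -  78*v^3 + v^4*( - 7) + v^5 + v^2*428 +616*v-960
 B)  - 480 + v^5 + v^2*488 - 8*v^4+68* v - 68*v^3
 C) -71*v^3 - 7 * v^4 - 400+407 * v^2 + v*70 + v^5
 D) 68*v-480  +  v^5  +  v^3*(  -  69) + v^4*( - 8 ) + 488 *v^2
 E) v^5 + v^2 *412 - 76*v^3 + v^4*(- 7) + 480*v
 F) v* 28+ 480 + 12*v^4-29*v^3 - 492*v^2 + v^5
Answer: D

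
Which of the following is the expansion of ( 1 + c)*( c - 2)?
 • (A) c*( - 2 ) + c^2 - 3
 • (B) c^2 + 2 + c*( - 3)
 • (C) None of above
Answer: C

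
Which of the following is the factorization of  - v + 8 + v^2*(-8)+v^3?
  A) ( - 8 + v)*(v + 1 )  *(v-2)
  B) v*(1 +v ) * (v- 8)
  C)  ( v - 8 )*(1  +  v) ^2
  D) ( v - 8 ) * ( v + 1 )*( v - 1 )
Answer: D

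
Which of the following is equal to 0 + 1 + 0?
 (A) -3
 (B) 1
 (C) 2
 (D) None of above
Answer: B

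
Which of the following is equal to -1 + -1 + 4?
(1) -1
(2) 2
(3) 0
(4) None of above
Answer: 2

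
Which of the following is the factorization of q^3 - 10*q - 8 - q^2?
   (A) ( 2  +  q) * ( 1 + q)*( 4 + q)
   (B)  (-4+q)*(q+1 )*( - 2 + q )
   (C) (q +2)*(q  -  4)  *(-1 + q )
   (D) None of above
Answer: D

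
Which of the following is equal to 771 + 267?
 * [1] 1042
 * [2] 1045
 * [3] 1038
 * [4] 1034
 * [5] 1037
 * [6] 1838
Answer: 3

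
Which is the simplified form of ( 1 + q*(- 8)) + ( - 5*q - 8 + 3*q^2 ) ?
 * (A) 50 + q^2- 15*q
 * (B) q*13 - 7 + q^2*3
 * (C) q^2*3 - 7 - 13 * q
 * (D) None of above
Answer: C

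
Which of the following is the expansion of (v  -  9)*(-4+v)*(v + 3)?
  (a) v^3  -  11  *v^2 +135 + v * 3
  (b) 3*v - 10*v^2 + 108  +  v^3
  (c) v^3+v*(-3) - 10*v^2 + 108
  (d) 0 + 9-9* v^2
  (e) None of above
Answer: c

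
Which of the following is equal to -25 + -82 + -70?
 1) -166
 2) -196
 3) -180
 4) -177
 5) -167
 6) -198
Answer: 4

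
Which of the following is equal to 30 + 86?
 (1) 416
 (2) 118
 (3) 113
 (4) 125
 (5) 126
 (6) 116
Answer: 6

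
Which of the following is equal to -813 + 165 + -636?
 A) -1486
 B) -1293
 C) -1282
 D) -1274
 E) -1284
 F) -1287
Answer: E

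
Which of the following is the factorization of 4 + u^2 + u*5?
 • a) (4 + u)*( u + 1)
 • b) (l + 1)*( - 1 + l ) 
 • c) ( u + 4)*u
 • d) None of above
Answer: a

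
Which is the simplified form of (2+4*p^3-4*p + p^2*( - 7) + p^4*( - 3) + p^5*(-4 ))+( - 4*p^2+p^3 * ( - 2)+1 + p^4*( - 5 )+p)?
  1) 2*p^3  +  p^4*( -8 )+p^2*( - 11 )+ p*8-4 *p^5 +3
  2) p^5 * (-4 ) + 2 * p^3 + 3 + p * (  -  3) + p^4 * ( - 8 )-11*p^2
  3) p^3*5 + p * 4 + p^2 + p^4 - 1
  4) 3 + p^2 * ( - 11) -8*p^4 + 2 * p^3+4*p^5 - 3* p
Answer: 2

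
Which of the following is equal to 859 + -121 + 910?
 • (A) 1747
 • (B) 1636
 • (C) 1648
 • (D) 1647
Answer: C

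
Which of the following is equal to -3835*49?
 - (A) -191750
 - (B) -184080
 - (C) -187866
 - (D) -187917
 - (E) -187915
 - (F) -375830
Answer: E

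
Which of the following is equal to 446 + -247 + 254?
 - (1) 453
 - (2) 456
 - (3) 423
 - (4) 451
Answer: 1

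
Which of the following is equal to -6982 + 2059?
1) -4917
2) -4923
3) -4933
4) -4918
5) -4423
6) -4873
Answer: 2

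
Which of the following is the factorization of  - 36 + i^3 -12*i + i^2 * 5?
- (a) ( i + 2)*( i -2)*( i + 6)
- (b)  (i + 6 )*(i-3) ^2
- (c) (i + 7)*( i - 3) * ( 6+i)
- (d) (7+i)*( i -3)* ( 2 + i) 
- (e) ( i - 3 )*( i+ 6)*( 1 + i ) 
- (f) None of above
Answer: f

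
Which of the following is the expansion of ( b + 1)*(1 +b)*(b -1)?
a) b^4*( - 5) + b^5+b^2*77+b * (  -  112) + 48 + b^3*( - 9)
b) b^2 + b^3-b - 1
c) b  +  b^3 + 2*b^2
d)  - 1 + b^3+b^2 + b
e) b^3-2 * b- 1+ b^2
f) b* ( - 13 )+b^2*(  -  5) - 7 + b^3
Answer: b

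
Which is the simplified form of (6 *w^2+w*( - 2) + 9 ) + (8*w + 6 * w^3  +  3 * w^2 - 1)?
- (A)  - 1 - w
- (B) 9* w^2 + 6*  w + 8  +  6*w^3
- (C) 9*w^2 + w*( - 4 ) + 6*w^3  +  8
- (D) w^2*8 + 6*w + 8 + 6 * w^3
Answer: B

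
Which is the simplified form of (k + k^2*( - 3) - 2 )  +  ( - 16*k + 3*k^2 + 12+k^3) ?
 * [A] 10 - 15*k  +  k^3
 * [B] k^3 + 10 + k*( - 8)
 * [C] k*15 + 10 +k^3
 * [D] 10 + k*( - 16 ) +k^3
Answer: A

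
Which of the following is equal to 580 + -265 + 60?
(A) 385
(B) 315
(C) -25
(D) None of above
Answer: D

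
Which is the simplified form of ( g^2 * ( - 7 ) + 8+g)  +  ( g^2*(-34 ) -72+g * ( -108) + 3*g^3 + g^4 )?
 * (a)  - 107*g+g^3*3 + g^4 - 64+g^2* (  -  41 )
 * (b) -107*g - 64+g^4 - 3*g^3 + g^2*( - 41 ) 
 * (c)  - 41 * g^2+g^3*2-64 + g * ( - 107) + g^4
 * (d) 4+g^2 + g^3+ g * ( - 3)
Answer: a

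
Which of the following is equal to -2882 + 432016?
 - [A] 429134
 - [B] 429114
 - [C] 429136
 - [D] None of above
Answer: A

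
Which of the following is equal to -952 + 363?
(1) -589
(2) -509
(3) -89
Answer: 1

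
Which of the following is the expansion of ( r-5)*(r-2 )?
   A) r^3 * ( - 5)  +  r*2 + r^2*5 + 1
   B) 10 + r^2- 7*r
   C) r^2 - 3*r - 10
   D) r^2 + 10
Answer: B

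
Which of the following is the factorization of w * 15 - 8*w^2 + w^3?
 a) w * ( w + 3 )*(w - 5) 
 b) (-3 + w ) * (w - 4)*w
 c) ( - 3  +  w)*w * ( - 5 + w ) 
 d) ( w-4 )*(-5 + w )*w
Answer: c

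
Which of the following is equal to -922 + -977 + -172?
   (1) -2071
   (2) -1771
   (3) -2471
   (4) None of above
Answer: 1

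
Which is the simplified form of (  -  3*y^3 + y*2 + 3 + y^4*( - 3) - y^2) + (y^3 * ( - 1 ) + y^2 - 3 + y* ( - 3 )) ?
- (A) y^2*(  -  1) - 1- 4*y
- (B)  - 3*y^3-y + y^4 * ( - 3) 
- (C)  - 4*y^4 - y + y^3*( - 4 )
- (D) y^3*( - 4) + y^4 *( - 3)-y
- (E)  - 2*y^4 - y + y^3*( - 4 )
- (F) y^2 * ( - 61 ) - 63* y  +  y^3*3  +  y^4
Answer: D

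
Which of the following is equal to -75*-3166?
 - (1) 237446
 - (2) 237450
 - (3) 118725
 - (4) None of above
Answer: 2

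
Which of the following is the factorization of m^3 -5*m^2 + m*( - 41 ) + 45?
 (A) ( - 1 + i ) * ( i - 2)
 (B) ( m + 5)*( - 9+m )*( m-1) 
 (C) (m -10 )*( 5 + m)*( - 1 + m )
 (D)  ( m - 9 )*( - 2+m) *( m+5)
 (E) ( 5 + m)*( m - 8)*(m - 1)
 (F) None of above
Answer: B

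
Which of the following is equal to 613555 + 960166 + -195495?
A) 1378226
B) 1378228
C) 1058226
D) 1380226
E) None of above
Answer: A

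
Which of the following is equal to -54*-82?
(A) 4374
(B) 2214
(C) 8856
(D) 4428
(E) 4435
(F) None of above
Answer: D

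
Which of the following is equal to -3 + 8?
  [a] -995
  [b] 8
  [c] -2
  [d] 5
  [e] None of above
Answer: d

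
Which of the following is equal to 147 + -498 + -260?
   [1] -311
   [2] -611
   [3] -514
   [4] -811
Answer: 2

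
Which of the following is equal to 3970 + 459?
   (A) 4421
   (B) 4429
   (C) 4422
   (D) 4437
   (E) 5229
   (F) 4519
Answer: B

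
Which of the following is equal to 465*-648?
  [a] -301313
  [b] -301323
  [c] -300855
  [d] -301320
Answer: d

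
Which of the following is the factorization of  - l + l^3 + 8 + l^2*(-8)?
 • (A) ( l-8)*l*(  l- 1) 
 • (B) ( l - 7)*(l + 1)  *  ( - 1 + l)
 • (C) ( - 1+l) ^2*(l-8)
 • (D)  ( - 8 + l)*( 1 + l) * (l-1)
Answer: D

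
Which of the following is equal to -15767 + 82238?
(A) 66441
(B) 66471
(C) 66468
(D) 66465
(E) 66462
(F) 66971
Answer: B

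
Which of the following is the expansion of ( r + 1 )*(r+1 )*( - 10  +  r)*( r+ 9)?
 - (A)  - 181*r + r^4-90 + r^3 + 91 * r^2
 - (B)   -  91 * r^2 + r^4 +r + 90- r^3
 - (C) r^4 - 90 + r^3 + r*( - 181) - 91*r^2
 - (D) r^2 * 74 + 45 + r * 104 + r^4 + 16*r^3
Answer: C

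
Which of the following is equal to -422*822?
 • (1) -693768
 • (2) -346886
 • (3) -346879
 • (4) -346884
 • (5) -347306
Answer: 4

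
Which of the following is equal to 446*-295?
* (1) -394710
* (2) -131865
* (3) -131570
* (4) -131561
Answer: 3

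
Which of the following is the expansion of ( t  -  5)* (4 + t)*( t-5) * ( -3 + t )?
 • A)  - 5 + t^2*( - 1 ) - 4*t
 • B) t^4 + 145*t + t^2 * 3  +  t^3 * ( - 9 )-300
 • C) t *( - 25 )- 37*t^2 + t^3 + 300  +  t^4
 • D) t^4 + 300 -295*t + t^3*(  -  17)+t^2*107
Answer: B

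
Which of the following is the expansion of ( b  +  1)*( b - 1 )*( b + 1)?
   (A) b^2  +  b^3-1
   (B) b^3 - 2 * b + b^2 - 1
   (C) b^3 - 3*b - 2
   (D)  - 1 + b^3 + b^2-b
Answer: D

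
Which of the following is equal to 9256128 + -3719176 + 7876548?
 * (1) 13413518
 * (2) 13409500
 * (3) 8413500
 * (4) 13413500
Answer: 4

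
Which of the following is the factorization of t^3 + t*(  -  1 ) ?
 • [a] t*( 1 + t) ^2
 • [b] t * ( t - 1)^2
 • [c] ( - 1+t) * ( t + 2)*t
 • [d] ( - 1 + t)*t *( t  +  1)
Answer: d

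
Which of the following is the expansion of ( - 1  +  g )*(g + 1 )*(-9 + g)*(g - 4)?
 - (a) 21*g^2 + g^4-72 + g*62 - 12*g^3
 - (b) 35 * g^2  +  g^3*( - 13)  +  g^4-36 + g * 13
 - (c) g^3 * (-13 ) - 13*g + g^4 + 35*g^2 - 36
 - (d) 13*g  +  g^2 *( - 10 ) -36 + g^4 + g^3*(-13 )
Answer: b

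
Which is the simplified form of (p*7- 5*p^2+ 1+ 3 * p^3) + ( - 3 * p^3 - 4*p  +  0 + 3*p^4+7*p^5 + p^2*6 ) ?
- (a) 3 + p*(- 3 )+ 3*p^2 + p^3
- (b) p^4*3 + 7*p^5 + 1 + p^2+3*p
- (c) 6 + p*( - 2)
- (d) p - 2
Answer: b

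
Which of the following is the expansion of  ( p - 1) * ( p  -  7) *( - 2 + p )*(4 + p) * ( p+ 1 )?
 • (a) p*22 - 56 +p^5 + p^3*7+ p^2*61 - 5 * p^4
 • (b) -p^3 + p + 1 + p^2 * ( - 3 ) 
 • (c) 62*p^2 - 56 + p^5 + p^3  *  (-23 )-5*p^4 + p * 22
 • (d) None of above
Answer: d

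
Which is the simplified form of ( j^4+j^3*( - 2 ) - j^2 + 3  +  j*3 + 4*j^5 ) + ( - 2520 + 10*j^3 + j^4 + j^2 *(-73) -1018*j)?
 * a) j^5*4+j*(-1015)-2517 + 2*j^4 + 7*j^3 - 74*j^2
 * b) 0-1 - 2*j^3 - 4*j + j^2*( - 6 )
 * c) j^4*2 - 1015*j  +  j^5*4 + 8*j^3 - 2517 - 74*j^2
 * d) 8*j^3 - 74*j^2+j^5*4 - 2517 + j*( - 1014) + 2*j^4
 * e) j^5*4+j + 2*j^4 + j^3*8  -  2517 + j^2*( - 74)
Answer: c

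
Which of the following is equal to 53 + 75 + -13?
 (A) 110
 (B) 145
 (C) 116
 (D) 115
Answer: D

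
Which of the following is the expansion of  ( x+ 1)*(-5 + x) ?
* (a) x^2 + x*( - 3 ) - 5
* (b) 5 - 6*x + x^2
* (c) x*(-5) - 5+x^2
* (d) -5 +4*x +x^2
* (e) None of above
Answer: e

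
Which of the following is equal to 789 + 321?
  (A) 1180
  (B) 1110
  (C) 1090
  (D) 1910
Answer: B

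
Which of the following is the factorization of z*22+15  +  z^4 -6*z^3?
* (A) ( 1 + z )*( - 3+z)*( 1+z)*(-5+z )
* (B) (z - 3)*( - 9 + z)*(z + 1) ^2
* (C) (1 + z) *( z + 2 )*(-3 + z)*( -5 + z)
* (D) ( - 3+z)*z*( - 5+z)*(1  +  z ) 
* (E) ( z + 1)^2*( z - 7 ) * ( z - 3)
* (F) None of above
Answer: A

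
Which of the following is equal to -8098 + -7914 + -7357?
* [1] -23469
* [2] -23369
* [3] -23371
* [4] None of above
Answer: 2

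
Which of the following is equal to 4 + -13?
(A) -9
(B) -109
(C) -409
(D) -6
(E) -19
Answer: A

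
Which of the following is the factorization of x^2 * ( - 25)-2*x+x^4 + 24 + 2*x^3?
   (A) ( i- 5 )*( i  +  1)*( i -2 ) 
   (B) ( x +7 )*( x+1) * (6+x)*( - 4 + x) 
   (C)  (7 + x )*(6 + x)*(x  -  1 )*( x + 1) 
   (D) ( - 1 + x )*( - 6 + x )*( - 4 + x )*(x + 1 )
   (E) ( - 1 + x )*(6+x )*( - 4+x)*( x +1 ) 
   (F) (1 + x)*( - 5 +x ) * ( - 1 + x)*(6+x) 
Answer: E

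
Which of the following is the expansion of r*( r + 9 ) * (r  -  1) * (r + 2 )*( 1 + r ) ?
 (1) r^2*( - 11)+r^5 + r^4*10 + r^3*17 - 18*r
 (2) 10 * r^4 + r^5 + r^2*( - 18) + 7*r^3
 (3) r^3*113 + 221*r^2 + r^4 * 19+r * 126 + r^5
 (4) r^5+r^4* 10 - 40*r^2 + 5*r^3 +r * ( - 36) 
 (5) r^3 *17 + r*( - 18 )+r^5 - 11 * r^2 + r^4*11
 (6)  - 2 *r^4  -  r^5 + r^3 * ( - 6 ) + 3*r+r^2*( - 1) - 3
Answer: 5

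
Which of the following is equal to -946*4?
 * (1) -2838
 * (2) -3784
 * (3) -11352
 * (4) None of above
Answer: 2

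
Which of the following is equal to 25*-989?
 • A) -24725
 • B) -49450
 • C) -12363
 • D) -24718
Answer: A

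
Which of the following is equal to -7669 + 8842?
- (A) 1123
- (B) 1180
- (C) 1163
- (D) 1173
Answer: D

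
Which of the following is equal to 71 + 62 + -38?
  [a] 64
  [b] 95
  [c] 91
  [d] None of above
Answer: b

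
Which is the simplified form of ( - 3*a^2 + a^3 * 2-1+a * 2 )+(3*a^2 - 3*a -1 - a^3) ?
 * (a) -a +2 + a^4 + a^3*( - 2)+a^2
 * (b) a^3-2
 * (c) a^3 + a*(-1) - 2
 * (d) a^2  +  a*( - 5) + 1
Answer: c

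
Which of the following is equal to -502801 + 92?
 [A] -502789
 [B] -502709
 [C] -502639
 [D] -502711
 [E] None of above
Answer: B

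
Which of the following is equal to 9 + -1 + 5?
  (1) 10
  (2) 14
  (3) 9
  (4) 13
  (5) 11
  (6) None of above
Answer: 4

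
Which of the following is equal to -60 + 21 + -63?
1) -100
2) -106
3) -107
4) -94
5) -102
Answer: 5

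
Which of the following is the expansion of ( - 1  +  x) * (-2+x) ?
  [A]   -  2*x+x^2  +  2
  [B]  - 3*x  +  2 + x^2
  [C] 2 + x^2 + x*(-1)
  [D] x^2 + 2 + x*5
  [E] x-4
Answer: B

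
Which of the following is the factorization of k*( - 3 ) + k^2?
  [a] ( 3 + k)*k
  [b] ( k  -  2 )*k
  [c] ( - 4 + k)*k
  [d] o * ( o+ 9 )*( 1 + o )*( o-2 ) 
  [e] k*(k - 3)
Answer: e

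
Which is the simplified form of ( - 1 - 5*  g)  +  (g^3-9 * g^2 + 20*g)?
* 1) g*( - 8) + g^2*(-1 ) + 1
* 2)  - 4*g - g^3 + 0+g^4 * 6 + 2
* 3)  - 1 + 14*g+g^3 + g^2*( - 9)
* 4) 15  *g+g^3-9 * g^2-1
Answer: 4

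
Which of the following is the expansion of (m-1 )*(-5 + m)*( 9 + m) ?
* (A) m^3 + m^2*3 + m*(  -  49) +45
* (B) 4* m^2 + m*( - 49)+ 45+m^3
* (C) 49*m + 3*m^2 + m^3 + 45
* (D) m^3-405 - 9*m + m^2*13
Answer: A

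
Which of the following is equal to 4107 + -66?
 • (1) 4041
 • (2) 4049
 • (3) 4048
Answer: 1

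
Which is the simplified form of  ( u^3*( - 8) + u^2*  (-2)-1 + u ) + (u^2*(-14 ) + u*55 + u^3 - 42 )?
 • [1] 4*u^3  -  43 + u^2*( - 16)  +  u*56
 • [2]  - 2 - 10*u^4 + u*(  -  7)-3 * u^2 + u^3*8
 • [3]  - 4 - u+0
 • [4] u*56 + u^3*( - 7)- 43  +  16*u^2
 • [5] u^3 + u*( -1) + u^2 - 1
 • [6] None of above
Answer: 6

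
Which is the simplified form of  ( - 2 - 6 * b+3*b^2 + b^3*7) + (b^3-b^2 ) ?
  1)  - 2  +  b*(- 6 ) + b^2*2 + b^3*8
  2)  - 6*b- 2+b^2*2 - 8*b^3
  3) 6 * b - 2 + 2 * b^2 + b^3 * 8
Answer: 1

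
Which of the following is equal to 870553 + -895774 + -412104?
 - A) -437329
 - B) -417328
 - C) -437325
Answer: C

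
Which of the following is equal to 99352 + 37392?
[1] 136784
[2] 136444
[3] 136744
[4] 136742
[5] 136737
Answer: 3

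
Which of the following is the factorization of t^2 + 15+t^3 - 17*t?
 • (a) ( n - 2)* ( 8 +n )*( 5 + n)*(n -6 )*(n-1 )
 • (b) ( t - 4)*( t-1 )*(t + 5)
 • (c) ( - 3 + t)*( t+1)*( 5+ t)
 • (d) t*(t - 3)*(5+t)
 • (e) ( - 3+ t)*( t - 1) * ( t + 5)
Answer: e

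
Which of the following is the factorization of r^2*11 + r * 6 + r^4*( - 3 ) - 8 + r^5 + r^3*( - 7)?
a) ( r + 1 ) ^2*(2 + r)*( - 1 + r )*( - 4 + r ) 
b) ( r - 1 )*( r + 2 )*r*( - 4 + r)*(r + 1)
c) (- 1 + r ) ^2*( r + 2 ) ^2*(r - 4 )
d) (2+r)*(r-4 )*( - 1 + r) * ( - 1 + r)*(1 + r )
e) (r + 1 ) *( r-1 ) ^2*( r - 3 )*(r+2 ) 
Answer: d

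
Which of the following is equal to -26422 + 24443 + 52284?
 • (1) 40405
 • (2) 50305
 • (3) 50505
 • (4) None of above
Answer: 2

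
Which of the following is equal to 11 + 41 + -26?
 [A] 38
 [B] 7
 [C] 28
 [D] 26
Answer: D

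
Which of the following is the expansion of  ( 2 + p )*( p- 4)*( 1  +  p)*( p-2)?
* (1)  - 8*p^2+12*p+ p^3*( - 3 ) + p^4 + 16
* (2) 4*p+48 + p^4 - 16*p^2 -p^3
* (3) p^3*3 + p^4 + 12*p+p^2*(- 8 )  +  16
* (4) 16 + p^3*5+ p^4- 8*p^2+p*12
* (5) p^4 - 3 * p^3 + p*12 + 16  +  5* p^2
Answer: 1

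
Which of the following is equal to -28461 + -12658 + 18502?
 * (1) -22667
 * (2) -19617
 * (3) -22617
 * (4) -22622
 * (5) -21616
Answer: 3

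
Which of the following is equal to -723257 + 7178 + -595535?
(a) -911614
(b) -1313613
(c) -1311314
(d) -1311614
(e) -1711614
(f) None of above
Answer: d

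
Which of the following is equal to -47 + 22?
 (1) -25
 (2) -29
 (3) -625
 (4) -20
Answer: 1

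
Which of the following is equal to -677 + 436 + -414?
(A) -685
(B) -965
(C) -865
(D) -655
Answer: D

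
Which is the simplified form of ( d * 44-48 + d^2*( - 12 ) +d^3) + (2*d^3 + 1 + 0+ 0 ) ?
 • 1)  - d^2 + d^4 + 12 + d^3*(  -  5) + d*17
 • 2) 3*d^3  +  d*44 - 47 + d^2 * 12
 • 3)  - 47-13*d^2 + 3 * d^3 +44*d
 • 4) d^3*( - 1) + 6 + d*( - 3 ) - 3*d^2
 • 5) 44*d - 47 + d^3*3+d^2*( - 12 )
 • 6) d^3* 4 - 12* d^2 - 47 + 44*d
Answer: 5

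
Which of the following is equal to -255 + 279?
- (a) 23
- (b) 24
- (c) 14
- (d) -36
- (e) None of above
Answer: b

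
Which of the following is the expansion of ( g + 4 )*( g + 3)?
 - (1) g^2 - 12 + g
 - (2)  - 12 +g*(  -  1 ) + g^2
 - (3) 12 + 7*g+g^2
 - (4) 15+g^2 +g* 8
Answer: 3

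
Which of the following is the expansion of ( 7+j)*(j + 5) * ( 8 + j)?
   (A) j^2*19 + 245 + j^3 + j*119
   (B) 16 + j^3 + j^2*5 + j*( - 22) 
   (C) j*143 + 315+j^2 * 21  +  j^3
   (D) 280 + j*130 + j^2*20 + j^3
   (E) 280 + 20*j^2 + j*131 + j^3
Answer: E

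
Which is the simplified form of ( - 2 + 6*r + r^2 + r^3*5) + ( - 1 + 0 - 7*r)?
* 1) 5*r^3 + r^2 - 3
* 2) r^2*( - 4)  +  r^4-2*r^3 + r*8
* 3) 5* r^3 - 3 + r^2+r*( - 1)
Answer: 3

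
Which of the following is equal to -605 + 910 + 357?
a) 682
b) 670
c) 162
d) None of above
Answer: d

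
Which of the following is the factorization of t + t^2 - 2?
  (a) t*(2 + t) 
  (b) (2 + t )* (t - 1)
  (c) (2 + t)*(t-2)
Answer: b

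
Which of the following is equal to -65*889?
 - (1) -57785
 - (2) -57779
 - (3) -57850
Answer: 1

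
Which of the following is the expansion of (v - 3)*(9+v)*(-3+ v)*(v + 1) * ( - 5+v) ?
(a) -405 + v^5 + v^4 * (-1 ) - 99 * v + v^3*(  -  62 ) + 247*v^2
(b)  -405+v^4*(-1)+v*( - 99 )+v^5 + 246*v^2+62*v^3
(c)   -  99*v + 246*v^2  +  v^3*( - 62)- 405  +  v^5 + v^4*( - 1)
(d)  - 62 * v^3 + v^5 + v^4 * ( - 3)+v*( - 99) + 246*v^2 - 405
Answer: c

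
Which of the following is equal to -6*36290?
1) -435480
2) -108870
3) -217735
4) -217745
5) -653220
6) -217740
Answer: 6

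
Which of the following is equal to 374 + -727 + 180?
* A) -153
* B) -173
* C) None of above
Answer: B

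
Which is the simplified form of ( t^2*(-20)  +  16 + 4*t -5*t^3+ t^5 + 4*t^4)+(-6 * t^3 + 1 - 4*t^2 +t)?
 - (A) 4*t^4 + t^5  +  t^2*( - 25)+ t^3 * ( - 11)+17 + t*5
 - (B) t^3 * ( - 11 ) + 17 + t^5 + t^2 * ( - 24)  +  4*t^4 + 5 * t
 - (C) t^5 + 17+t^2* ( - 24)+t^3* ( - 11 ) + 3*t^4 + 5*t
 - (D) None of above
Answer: B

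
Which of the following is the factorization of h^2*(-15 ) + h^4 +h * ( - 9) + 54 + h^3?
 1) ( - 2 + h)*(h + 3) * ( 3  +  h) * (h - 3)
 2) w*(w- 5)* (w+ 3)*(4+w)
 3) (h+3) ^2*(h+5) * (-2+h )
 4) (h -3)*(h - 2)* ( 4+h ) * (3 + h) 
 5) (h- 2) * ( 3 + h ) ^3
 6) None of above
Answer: 1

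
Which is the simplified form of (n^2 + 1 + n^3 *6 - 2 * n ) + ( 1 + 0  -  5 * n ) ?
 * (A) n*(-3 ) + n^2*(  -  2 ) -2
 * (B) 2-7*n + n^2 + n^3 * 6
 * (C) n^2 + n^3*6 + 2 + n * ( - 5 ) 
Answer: B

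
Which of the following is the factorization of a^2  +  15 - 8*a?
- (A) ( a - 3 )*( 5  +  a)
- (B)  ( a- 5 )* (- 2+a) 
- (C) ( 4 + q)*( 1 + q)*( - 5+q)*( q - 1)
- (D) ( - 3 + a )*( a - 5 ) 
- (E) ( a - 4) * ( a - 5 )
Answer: D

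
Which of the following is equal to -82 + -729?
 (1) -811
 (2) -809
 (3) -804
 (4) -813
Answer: 1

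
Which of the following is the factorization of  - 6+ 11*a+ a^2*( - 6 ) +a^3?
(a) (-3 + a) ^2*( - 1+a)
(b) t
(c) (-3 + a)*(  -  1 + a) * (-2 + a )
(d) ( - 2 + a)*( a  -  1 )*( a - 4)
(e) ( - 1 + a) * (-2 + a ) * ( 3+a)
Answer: c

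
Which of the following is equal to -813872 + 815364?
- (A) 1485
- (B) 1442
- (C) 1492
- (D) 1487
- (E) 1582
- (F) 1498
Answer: C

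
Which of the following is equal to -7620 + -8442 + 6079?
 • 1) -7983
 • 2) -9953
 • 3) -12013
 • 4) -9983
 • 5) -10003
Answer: 4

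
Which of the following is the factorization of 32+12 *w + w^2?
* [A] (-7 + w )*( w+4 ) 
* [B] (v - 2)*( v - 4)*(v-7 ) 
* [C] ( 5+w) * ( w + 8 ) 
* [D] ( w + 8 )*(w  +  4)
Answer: D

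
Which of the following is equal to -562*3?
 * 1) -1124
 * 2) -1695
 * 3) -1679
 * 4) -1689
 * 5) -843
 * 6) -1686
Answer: 6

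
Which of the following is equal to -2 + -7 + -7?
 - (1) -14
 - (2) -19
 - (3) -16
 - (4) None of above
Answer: 3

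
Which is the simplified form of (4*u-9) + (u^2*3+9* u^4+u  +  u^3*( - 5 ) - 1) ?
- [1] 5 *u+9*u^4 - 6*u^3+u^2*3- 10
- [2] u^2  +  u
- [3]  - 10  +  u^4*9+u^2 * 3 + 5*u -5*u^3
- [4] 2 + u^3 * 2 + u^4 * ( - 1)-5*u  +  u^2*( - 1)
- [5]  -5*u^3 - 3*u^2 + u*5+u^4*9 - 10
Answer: 3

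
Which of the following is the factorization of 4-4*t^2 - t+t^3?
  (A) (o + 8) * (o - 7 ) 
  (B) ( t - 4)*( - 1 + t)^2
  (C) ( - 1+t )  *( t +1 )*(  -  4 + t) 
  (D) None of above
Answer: C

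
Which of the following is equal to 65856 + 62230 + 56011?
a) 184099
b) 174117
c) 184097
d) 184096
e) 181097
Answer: c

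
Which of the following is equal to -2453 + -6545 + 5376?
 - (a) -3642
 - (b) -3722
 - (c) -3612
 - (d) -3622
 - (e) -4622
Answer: d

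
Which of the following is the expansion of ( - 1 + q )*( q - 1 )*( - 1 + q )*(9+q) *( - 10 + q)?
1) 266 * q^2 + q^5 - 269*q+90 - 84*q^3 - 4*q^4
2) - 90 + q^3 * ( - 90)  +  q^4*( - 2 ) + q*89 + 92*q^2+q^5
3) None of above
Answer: 1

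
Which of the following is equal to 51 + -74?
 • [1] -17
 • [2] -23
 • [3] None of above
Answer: 2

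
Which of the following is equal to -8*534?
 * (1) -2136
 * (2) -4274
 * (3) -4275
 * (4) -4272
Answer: 4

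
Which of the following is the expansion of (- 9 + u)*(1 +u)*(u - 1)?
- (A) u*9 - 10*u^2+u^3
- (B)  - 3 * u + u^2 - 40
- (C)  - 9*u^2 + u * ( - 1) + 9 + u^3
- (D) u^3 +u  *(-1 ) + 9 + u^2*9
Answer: C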